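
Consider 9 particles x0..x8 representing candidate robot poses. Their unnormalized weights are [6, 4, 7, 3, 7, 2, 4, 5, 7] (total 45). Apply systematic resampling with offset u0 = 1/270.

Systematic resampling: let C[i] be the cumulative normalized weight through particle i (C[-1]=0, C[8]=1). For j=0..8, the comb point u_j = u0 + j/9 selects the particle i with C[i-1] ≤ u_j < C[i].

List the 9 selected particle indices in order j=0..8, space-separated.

0 0 2 2 4 4 6 7 8

C = [2/15, 2/9, 17/45, 4/9, 3/5, 29/45, 11/15, 38/45, 1]
j=0: u_0=1/270 ∈ [0, 2/15) → index 0
j=1: u_1=31/270 ∈ [0, 2/15) → index 0
j=2: u_2=61/270 ∈ [2/9, 17/45) → index 2
j=3: u_3=91/270 ∈ [2/9, 17/45) → index 2
j=4: u_4=121/270 ∈ [4/9, 3/5) → index 4
j=5: u_5=151/270 ∈ [4/9, 3/5) → index 4
j=6: u_6=181/270 ∈ [29/45, 11/15) → index 6
j=7: u_7=211/270 ∈ [11/15, 38/45) → index 7
j=8: u_8=241/270 ∈ [38/45, 1) → index 8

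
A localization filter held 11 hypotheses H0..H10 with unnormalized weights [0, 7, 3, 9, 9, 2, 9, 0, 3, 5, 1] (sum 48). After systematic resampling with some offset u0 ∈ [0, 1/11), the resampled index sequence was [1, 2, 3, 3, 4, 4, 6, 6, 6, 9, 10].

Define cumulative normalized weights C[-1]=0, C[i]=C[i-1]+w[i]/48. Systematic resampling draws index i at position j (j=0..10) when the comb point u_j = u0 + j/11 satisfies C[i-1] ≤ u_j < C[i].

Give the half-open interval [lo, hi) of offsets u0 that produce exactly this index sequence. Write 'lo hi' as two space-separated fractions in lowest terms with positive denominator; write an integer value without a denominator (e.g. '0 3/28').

C = [0, 7/48, 5/24, 19/48, 7/12, 5/8, 13/16, 13/16, 7/8, 47/48, 1]
j=0 picked index 1: u0 ∈ [0, 7/48)
j=1 picked index 2: u0 ∈ [29/528, 31/264)
j=2 picked index 3: u0 ∈ [7/264, 113/528)
j=3 picked index 3: u0 ∈ [-17/264, 65/528)
j=4 picked index 4: u0 ∈ [17/528, 29/132)
j=5 picked index 4: u0 ∈ [-31/528, 17/132)
j=6 picked index 6: u0 ∈ [7/88, 47/176)
j=7 picked index 6: u0 ∈ [-1/88, 31/176)
j=8 picked index 6: u0 ∈ [-9/88, 15/176)
j=9 picked index 9: u0 ∈ [5/88, 85/528)
j=10 picked index 10: u0 ∈ [37/528, 1/11)
intersection: [7/88, 15/176)

7/88 15/176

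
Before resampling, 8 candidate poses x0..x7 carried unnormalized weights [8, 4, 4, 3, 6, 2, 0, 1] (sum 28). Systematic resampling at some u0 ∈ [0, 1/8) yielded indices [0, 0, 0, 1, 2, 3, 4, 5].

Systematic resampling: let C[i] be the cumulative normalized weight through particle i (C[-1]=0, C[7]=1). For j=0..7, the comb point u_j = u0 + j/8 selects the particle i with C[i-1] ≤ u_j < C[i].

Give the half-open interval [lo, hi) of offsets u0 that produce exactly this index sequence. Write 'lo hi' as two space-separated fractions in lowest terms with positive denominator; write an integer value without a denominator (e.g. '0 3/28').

1/56 1/28

C = [2/7, 3/7, 4/7, 19/28, 25/28, 27/28, 27/28, 1]
j=0 picked index 0: u0 ∈ [0, 2/7)
j=1 picked index 0: u0 ∈ [-1/8, 9/56)
j=2 picked index 0: u0 ∈ [-1/4, 1/28)
j=3 picked index 1: u0 ∈ [-5/56, 3/56)
j=4 picked index 2: u0 ∈ [-1/14, 1/14)
j=5 picked index 3: u0 ∈ [-3/56, 3/56)
j=6 picked index 4: u0 ∈ [-1/14, 1/7)
j=7 picked index 5: u0 ∈ [1/56, 5/56)
intersection: [1/56, 1/28)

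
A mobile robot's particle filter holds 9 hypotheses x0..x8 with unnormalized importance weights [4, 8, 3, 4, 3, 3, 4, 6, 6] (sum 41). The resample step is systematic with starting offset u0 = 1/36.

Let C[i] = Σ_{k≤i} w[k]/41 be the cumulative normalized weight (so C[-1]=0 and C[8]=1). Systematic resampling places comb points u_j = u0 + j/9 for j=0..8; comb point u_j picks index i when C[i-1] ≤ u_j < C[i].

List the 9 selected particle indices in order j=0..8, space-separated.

0 1 1 2 4 5 6 7 8

C = [4/41, 12/41, 15/41, 19/41, 22/41, 25/41, 29/41, 35/41, 1]
j=0: u_0=1/36 ∈ [0, 4/41) → index 0
j=1: u_1=5/36 ∈ [4/41, 12/41) → index 1
j=2: u_2=1/4 ∈ [4/41, 12/41) → index 1
j=3: u_3=13/36 ∈ [12/41, 15/41) → index 2
j=4: u_4=17/36 ∈ [19/41, 22/41) → index 4
j=5: u_5=7/12 ∈ [22/41, 25/41) → index 5
j=6: u_6=25/36 ∈ [25/41, 29/41) → index 6
j=7: u_7=29/36 ∈ [29/41, 35/41) → index 7
j=8: u_8=11/12 ∈ [35/41, 1) → index 8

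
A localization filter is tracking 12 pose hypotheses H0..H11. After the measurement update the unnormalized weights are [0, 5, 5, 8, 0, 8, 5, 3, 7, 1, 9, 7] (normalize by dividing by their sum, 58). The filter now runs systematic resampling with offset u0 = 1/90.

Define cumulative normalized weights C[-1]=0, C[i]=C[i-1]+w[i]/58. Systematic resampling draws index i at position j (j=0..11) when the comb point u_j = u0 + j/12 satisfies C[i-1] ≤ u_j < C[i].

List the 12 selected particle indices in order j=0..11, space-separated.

C = [0, 5/58, 5/29, 9/29, 9/29, 13/29, 31/58, 17/29, 41/58, 21/29, 51/58, 1]
j=0: u_0=1/90 ∈ [0, 5/58) → index 1
j=1: u_1=17/180 ∈ [5/58, 5/29) → index 2
j=2: u_2=8/45 ∈ [5/29, 9/29) → index 3
j=3: u_3=47/180 ∈ [5/29, 9/29) → index 3
j=4: u_4=31/90 ∈ [9/29, 13/29) → index 5
j=5: u_5=77/180 ∈ [9/29, 13/29) → index 5
j=6: u_6=23/45 ∈ [13/29, 31/58) → index 6
j=7: u_7=107/180 ∈ [17/29, 41/58) → index 8
j=8: u_8=61/90 ∈ [17/29, 41/58) → index 8
j=9: u_9=137/180 ∈ [21/29, 51/58) → index 10
j=10: u_10=38/45 ∈ [21/29, 51/58) → index 10
j=11: u_11=167/180 ∈ [51/58, 1) → index 11

1 2 3 3 5 5 6 8 8 10 10 11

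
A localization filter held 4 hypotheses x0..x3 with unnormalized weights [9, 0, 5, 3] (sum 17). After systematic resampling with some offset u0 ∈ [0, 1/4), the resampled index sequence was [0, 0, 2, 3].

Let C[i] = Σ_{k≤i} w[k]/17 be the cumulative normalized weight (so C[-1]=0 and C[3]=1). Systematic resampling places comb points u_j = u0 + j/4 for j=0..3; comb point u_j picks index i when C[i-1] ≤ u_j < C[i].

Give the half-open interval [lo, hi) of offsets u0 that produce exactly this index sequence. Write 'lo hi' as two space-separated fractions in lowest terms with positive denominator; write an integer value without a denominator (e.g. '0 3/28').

5/68 1/4

C = [9/17, 9/17, 14/17, 1]
j=0 picked index 0: u0 ∈ [0, 9/17)
j=1 picked index 0: u0 ∈ [-1/4, 19/68)
j=2 picked index 2: u0 ∈ [1/34, 11/34)
j=3 picked index 3: u0 ∈ [5/68, 1/4)
intersection: [5/68, 1/4)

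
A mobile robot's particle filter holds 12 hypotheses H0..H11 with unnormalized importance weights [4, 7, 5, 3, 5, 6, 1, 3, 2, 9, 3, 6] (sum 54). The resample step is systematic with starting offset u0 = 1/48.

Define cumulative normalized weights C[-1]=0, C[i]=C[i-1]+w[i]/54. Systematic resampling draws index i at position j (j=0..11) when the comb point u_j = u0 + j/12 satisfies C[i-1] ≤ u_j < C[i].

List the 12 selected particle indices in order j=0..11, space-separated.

0 1 1 2 4 4 5 7 9 9 10 11

C = [2/27, 11/54, 8/27, 19/54, 4/9, 5/9, 31/54, 17/27, 2/3, 5/6, 8/9, 1]
j=0: u_0=1/48 ∈ [0, 2/27) → index 0
j=1: u_1=5/48 ∈ [2/27, 11/54) → index 1
j=2: u_2=3/16 ∈ [2/27, 11/54) → index 1
j=3: u_3=13/48 ∈ [11/54, 8/27) → index 2
j=4: u_4=17/48 ∈ [19/54, 4/9) → index 4
j=5: u_5=7/16 ∈ [19/54, 4/9) → index 4
j=6: u_6=25/48 ∈ [4/9, 5/9) → index 5
j=7: u_7=29/48 ∈ [31/54, 17/27) → index 7
j=8: u_8=11/16 ∈ [2/3, 5/6) → index 9
j=9: u_9=37/48 ∈ [2/3, 5/6) → index 9
j=10: u_10=41/48 ∈ [5/6, 8/9) → index 10
j=11: u_11=15/16 ∈ [8/9, 1) → index 11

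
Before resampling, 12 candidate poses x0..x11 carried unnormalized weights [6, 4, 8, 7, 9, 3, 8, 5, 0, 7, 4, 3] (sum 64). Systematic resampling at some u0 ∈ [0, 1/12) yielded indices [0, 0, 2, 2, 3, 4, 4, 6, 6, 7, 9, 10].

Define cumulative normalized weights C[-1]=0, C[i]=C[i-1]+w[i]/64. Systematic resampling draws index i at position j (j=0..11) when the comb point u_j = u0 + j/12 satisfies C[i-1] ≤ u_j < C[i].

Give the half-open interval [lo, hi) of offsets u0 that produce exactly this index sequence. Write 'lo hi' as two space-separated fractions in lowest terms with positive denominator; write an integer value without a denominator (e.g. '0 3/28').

C = [3/32, 5/32, 9/32, 25/64, 17/32, 37/64, 45/64, 25/32, 25/32, 57/64, 61/64, 1]
j=0 picked index 0: u0 ∈ [0, 3/32)
j=1 picked index 0: u0 ∈ [-1/12, 1/96)
j=2 picked index 2: u0 ∈ [-1/96, 11/96)
j=3 picked index 2: u0 ∈ [-3/32, 1/32)
j=4 picked index 3: u0 ∈ [-5/96, 11/192)
j=5 picked index 4: u0 ∈ [-5/192, 11/96)
j=6 picked index 4: u0 ∈ [-7/64, 1/32)
j=7 picked index 6: u0 ∈ [-1/192, 23/192)
j=8 picked index 6: u0 ∈ [-17/192, 7/192)
j=9 picked index 7: u0 ∈ [-3/64, 1/32)
j=10 picked index 9: u0 ∈ [-5/96, 11/192)
j=11 picked index 10: u0 ∈ [-5/192, 7/192)
intersection: [0, 1/96)

0 1/96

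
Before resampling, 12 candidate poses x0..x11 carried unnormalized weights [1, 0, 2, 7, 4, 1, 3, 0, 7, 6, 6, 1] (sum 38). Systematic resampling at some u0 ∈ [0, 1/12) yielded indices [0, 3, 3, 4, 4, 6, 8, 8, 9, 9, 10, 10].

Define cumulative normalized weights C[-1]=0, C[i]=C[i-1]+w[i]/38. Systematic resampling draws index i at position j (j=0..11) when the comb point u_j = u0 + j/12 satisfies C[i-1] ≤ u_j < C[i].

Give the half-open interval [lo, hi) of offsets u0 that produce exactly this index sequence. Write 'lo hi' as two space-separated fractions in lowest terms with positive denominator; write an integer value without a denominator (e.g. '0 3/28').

1/76 1/38

C = [1/38, 1/38, 3/38, 5/19, 7/19, 15/38, 9/19, 9/19, 25/38, 31/38, 37/38, 1]
j=0 picked index 0: u0 ∈ [0, 1/38)
j=1 picked index 3: u0 ∈ [-1/228, 41/228)
j=2 picked index 3: u0 ∈ [-5/57, 11/114)
j=3 picked index 4: u0 ∈ [1/76, 9/76)
j=4 picked index 4: u0 ∈ [-4/57, 2/57)
j=5 picked index 6: u0 ∈ [-5/228, 13/228)
j=6 picked index 8: u0 ∈ [-1/38, 3/19)
j=7 picked index 8: u0 ∈ [-25/228, 17/228)
j=8 picked index 9: u0 ∈ [-1/114, 17/114)
j=9 picked index 9: u0 ∈ [-7/76, 5/76)
j=10 picked index 10: u0 ∈ [-1/57, 8/57)
j=11 picked index 10: u0 ∈ [-23/228, 13/228)
intersection: [1/76, 1/38)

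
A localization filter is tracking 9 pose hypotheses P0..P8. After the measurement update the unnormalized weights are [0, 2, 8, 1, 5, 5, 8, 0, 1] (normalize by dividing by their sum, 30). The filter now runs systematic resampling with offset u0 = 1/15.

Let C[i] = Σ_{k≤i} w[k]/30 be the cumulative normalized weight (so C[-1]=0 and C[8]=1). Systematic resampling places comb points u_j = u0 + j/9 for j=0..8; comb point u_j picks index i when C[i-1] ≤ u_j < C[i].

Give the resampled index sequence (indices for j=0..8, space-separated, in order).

C = [0, 1/15, 1/3, 11/30, 8/15, 7/10, 29/30, 29/30, 1]
j=0: u_0=1/15 ∈ [1/15, 1/3) → index 2
j=1: u_1=8/45 ∈ [1/15, 1/3) → index 2
j=2: u_2=13/45 ∈ [1/15, 1/3) → index 2
j=3: u_3=2/5 ∈ [11/30, 8/15) → index 4
j=4: u_4=23/45 ∈ [11/30, 8/15) → index 4
j=5: u_5=28/45 ∈ [8/15, 7/10) → index 5
j=6: u_6=11/15 ∈ [7/10, 29/30) → index 6
j=7: u_7=38/45 ∈ [7/10, 29/30) → index 6
j=8: u_8=43/45 ∈ [7/10, 29/30) → index 6

2 2 2 4 4 5 6 6 6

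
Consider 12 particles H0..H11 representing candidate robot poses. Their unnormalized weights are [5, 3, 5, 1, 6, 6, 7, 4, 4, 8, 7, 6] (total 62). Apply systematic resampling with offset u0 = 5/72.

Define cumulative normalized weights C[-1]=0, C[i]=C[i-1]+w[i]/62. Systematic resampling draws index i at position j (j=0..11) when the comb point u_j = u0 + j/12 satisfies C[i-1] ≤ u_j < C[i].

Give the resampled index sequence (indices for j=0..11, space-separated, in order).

C = [5/62, 4/31, 13/62, 7/31, 10/31, 13/31, 33/62, 37/62, 41/62, 49/62, 28/31, 1]
j=0: u_0=5/72 ∈ [0, 5/62) → index 0
j=1: u_1=11/72 ∈ [4/31, 13/62) → index 2
j=2: u_2=17/72 ∈ [7/31, 10/31) → index 4
j=3: u_3=23/72 ∈ [7/31, 10/31) → index 4
j=4: u_4=29/72 ∈ [10/31, 13/31) → index 5
j=5: u_5=35/72 ∈ [13/31, 33/62) → index 6
j=6: u_6=41/72 ∈ [33/62, 37/62) → index 7
j=7: u_7=47/72 ∈ [37/62, 41/62) → index 8
j=8: u_8=53/72 ∈ [41/62, 49/62) → index 9
j=9: u_9=59/72 ∈ [49/62, 28/31) → index 10
j=10: u_10=65/72 ∈ [49/62, 28/31) → index 10
j=11: u_11=71/72 ∈ [28/31, 1) → index 11

0 2 4 4 5 6 7 8 9 10 10 11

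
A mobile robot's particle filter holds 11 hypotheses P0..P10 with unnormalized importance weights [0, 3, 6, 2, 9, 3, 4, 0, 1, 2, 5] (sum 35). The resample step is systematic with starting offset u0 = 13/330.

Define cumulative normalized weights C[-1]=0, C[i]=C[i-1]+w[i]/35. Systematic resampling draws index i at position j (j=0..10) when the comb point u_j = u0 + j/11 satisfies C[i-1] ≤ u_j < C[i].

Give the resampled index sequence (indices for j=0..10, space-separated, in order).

C = [0, 3/35, 9/35, 11/35, 4/7, 23/35, 27/35, 27/35, 4/5, 6/7, 1]
j=0: u_0=13/330 ∈ [0, 3/35) → index 1
j=1: u_1=43/330 ∈ [3/35, 9/35) → index 2
j=2: u_2=73/330 ∈ [3/35, 9/35) → index 2
j=3: u_3=103/330 ∈ [9/35, 11/35) → index 3
j=4: u_4=133/330 ∈ [11/35, 4/7) → index 4
j=5: u_5=163/330 ∈ [11/35, 4/7) → index 4
j=6: u_6=193/330 ∈ [4/7, 23/35) → index 5
j=7: u_7=223/330 ∈ [23/35, 27/35) → index 6
j=8: u_8=23/30 ∈ [23/35, 27/35) → index 6
j=9: u_9=283/330 ∈ [6/7, 1) → index 10
j=10: u_10=313/330 ∈ [6/7, 1) → index 10

1 2 2 3 4 4 5 6 6 10 10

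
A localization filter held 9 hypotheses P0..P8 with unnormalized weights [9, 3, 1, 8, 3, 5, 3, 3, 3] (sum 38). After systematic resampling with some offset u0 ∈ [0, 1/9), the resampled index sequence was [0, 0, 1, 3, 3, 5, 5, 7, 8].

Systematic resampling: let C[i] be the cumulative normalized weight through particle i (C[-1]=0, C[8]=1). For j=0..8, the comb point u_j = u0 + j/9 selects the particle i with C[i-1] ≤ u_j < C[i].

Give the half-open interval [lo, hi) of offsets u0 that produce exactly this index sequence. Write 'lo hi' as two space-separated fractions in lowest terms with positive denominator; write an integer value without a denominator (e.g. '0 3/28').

13/171 16/171

C = [9/38, 6/19, 13/38, 21/38, 12/19, 29/38, 16/19, 35/38, 1]
j=0 picked index 0: u0 ∈ [0, 9/38)
j=1 picked index 0: u0 ∈ [-1/9, 43/342)
j=2 picked index 1: u0 ∈ [5/342, 16/171)
j=3 picked index 3: u0 ∈ [1/114, 25/114)
j=4 picked index 3: u0 ∈ [-35/342, 37/342)
j=5 picked index 5: u0 ∈ [13/171, 71/342)
j=6 picked index 5: u0 ∈ [-2/57, 11/114)
j=7 picked index 7: u0 ∈ [11/171, 49/342)
j=8 picked index 8: u0 ∈ [11/342, 1/9)
intersection: [13/171, 16/171)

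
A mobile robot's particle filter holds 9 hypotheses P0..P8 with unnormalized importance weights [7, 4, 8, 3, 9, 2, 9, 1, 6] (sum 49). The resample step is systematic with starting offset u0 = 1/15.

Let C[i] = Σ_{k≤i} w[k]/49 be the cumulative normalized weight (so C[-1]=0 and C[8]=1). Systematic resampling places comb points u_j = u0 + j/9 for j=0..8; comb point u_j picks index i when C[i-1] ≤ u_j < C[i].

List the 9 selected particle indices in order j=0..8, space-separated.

0 1 2 3 4 4 6 6 8

C = [1/7, 11/49, 19/49, 22/49, 31/49, 33/49, 6/7, 43/49, 1]
j=0: u_0=1/15 ∈ [0, 1/7) → index 0
j=1: u_1=8/45 ∈ [1/7, 11/49) → index 1
j=2: u_2=13/45 ∈ [11/49, 19/49) → index 2
j=3: u_3=2/5 ∈ [19/49, 22/49) → index 3
j=4: u_4=23/45 ∈ [22/49, 31/49) → index 4
j=5: u_5=28/45 ∈ [22/49, 31/49) → index 4
j=6: u_6=11/15 ∈ [33/49, 6/7) → index 6
j=7: u_7=38/45 ∈ [33/49, 6/7) → index 6
j=8: u_8=43/45 ∈ [43/49, 1) → index 8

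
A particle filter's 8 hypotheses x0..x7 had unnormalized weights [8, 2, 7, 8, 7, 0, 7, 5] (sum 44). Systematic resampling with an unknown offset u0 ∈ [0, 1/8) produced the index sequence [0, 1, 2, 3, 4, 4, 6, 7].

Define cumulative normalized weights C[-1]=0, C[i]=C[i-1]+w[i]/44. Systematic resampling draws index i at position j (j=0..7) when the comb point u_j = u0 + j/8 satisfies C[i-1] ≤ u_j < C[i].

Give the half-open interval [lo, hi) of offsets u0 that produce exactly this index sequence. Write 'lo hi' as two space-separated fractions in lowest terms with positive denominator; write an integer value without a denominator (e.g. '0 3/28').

C = [2/11, 5/22, 17/44, 25/44, 8/11, 8/11, 39/44, 1]
j=0 picked index 0: u0 ∈ [0, 2/11)
j=1 picked index 1: u0 ∈ [5/88, 9/88)
j=2 picked index 2: u0 ∈ [-1/44, 3/22)
j=3 picked index 3: u0 ∈ [1/88, 17/88)
j=4 picked index 4: u0 ∈ [3/44, 5/22)
j=5 picked index 4: u0 ∈ [-5/88, 9/88)
j=6 picked index 6: u0 ∈ [-1/44, 3/22)
j=7 picked index 7: u0 ∈ [1/88, 1/8)
intersection: [3/44, 9/88)

3/44 9/88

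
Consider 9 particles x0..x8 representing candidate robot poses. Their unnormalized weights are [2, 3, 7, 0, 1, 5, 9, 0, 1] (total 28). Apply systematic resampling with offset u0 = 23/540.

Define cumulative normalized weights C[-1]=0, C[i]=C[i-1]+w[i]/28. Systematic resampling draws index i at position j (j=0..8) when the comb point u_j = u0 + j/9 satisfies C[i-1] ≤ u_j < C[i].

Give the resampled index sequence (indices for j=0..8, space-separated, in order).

C = [1/14, 5/28, 3/7, 3/7, 13/28, 9/14, 27/28, 27/28, 1]
j=0: u_0=23/540 ∈ [0, 1/14) → index 0
j=1: u_1=83/540 ∈ [1/14, 5/28) → index 1
j=2: u_2=143/540 ∈ [5/28, 3/7) → index 2
j=3: u_3=203/540 ∈ [5/28, 3/7) → index 2
j=4: u_4=263/540 ∈ [13/28, 9/14) → index 5
j=5: u_5=323/540 ∈ [13/28, 9/14) → index 5
j=6: u_6=383/540 ∈ [9/14, 27/28) → index 6
j=7: u_7=443/540 ∈ [9/14, 27/28) → index 6
j=8: u_8=503/540 ∈ [9/14, 27/28) → index 6

0 1 2 2 5 5 6 6 6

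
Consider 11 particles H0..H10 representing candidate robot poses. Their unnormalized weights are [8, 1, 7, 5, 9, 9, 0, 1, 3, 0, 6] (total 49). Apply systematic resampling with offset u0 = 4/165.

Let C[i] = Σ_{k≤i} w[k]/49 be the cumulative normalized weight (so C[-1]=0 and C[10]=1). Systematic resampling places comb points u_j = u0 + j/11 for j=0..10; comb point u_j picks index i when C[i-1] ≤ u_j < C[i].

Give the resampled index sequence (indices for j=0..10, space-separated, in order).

C = [8/49, 9/49, 16/49, 3/7, 30/49, 39/49, 39/49, 40/49, 43/49, 43/49, 1]
j=0: u_0=4/165 ∈ [0, 8/49) → index 0
j=1: u_1=19/165 ∈ [0, 8/49) → index 0
j=2: u_2=34/165 ∈ [9/49, 16/49) → index 2
j=3: u_3=49/165 ∈ [9/49, 16/49) → index 2
j=4: u_4=64/165 ∈ [16/49, 3/7) → index 3
j=5: u_5=79/165 ∈ [3/7, 30/49) → index 4
j=6: u_6=94/165 ∈ [3/7, 30/49) → index 4
j=7: u_7=109/165 ∈ [30/49, 39/49) → index 5
j=8: u_8=124/165 ∈ [30/49, 39/49) → index 5
j=9: u_9=139/165 ∈ [40/49, 43/49) → index 8
j=10: u_10=14/15 ∈ [43/49, 1) → index 10

0 0 2 2 3 4 4 5 5 8 10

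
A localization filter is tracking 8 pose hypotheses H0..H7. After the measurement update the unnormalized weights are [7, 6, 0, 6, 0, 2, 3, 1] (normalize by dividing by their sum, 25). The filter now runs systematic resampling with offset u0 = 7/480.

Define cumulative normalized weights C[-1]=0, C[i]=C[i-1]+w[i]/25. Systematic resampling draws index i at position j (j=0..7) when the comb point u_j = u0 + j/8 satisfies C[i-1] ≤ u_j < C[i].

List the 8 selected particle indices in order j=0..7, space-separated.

0 0 0 1 1 3 5 6

C = [7/25, 13/25, 13/25, 19/25, 19/25, 21/25, 24/25, 1]
j=0: u_0=7/480 ∈ [0, 7/25) → index 0
j=1: u_1=67/480 ∈ [0, 7/25) → index 0
j=2: u_2=127/480 ∈ [0, 7/25) → index 0
j=3: u_3=187/480 ∈ [7/25, 13/25) → index 1
j=4: u_4=247/480 ∈ [7/25, 13/25) → index 1
j=5: u_5=307/480 ∈ [13/25, 19/25) → index 3
j=6: u_6=367/480 ∈ [19/25, 21/25) → index 5
j=7: u_7=427/480 ∈ [21/25, 24/25) → index 6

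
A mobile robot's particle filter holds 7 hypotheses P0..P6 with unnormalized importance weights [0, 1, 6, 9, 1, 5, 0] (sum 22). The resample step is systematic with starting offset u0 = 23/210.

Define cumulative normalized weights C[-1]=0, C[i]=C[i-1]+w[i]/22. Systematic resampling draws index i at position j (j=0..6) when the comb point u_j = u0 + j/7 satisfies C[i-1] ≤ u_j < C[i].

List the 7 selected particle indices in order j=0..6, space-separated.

2 2 3 3 3 5 5

C = [0, 1/22, 7/22, 8/11, 17/22, 1, 1]
j=0: u_0=23/210 ∈ [1/22, 7/22) → index 2
j=1: u_1=53/210 ∈ [1/22, 7/22) → index 2
j=2: u_2=83/210 ∈ [7/22, 8/11) → index 3
j=3: u_3=113/210 ∈ [7/22, 8/11) → index 3
j=4: u_4=143/210 ∈ [7/22, 8/11) → index 3
j=5: u_5=173/210 ∈ [17/22, 1) → index 5
j=6: u_6=29/30 ∈ [17/22, 1) → index 5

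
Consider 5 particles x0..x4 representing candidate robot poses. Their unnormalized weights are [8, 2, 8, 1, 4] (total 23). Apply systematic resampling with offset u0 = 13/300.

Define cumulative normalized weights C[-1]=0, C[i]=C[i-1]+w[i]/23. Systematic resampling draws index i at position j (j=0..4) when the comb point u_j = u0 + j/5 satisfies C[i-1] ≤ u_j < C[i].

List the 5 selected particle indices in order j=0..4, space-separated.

0 0 2 2 4

C = [8/23, 10/23, 18/23, 19/23, 1]
j=0: u_0=13/300 ∈ [0, 8/23) → index 0
j=1: u_1=73/300 ∈ [0, 8/23) → index 0
j=2: u_2=133/300 ∈ [10/23, 18/23) → index 2
j=3: u_3=193/300 ∈ [10/23, 18/23) → index 2
j=4: u_4=253/300 ∈ [19/23, 1) → index 4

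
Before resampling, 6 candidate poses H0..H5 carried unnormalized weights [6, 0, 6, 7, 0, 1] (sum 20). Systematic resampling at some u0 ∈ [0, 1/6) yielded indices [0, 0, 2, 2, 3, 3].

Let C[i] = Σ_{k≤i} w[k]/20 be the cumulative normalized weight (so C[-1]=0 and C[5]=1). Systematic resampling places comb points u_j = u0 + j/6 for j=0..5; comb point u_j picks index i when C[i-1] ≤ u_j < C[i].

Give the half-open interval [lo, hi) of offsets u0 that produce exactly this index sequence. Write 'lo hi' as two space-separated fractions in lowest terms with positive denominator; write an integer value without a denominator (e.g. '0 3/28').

C = [3/10, 3/10, 3/5, 19/20, 19/20, 1]
j=0 picked index 0: u0 ∈ [0, 3/10)
j=1 picked index 0: u0 ∈ [-1/6, 2/15)
j=2 picked index 2: u0 ∈ [-1/30, 4/15)
j=3 picked index 2: u0 ∈ [-1/5, 1/10)
j=4 picked index 3: u0 ∈ [-1/15, 17/60)
j=5 picked index 3: u0 ∈ [-7/30, 7/60)
intersection: [0, 1/10)

0 1/10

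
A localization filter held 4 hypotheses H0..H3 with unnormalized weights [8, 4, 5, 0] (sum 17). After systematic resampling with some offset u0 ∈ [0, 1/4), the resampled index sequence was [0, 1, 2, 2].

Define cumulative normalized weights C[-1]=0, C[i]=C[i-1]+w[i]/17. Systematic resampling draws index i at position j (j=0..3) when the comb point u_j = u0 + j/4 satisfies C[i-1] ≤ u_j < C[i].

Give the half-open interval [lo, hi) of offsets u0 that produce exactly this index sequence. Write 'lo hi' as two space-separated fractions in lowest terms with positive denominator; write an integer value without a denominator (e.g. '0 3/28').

C = [8/17, 12/17, 1, 1]
j=0 picked index 0: u0 ∈ [0, 8/17)
j=1 picked index 1: u0 ∈ [15/68, 31/68)
j=2 picked index 2: u0 ∈ [7/34, 1/2)
j=3 picked index 2: u0 ∈ [-3/68, 1/4)
intersection: [15/68, 1/4)

15/68 1/4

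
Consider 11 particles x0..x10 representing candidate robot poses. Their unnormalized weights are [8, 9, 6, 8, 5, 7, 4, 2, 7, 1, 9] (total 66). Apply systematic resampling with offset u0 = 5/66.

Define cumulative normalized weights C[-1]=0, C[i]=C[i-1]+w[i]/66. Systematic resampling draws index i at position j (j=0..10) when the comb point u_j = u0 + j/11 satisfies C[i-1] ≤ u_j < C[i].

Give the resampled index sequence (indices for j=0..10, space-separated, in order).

C = [4/33, 17/66, 23/66, 31/66, 6/11, 43/66, 47/66, 49/66, 28/33, 19/22, 1]
j=0: u_0=5/66 ∈ [0, 4/33) → index 0
j=1: u_1=1/6 ∈ [4/33, 17/66) → index 1
j=2: u_2=17/66 ∈ [17/66, 23/66) → index 2
j=3: u_3=23/66 ∈ [23/66, 31/66) → index 3
j=4: u_4=29/66 ∈ [23/66, 31/66) → index 3
j=5: u_5=35/66 ∈ [31/66, 6/11) → index 4
j=6: u_6=41/66 ∈ [6/11, 43/66) → index 5
j=7: u_7=47/66 ∈ [47/66, 49/66) → index 7
j=8: u_8=53/66 ∈ [49/66, 28/33) → index 8
j=9: u_9=59/66 ∈ [19/22, 1) → index 10
j=10: u_10=65/66 ∈ [19/22, 1) → index 10

0 1 2 3 3 4 5 7 8 10 10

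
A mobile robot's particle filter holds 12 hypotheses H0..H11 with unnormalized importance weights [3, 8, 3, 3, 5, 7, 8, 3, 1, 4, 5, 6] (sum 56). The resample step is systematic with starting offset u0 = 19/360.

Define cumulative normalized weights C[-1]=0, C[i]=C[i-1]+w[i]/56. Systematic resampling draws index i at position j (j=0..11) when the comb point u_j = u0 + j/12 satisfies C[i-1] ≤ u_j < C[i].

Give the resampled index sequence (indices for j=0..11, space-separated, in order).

C = [3/56, 11/56, 1/4, 17/56, 11/28, 29/56, 37/56, 5/7, 41/56, 45/56, 25/28, 1]
j=0: u_0=19/360 ∈ [0, 3/56) → index 0
j=1: u_1=49/360 ∈ [3/56, 11/56) → index 1
j=2: u_2=79/360 ∈ [11/56, 1/4) → index 2
j=3: u_3=109/360 ∈ [1/4, 17/56) → index 3
j=4: u_4=139/360 ∈ [17/56, 11/28) → index 4
j=5: u_5=169/360 ∈ [11/28, 29/56) → index 5
j=6: u_6=199/360 ∈ [29/56, 37/56) → index 6
j=7: u_7=229/360 ∈ [29/56, 37/56) → index 6
j=8: u_8=259/360 ∈ [5/7, 41/56) → index 8
j=9: u_9=289/360 ∈ [41/56, 45/56) → index 9
j=10: u_10=319/360 ∈ [45/56, 25/28) → index 10
j=11: u_11=349/360 ∈ [25/28, 1) → index 11

0 1 2 3 4 5 6 6 8 9 10 11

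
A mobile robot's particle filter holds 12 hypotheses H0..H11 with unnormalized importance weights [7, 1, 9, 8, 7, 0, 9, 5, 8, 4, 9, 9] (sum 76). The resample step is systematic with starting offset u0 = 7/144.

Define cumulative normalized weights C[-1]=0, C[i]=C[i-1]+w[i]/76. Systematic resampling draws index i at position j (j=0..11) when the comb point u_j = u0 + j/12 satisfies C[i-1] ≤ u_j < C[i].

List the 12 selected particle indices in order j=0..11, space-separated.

0 2 2 3 4 6 7 8 9 10 11 11

C = [7/76, 2/19, 17/76, 25/76, 8/19, 8/19, 41/76, 23/38, 27/38, 29/38, 67/76, 1]
j=0: u_0=7/144 ∈ [0, 7/76) → index 0
j=1: u_1=19/144 ∈ [2/19, 17/76) → index 2
j=2: u_2=31/144 ∈ [2/19, 17/76) → index 2
j=3: u_3=43/144 ∈ [17/76, 25/76) → index 3
j=4: u_4=55/144 ∈ [25/76, 8/19) → index 4
j=5: u_5=67/144 ∈ [8/19, 41/76) → index 6
j=6: u_6=79/144 ∈ [41/76, 23/38) → index 7
j=7: u_7=91/144 ∈ [23/38, 27/38) → index 8
j=8: u_8=103/144 ∈ [27/38, 29/38) → index 9
j=9: u_9=115/144 ∈ [29/38, 67/76) → index 10
j=10: u_10=127/144 ∈ [67/76, 1) → index 11
j=11: u_11=139/144 ∈ [67/76, 1) → index 11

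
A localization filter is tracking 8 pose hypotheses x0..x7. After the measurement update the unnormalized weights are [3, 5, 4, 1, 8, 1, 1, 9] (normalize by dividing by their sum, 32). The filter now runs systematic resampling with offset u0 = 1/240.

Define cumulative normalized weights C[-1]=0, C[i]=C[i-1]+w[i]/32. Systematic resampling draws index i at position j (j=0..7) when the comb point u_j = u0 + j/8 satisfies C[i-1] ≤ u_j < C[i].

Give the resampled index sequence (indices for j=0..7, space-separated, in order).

0 1 2 3 4 4 7 7

C = [3/32, 1/4, 3/8, 13/32, 21/32, 11/16, 23/32, 1]
j=0: u_0=1/240 ∈ [0, 3/32) → index 0
j=1: u_1=31/240 ∈ [3/32, 1/4) → index 1
j=2: u_2=61/240 ∈ [1/4, 3/8) → index 2
j=3: u_3=91/240 ∈ [3/8, 13/32) → index 3
j=4: u_4=121/240 ∈ [13/32, 21/32) → index 4
j=5: u_5=151/240 ∈ [13/32, 21/32) → index 4
j=6: u_6=181/240 ∈ [23/32, 1) → index 7
j=7: u_7=211/240 ∈ [23/32, 1) → index 7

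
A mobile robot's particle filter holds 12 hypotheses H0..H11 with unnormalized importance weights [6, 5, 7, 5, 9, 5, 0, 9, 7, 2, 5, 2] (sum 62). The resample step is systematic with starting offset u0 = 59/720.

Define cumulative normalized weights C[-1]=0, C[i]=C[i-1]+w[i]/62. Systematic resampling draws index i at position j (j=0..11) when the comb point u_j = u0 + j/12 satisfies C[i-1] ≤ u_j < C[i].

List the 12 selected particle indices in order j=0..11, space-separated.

C = [3/31, 11/62, 9/31, 23/62, 16/31, 37/62, 37/62, 23/31, 53/62, 55/62, 30/31, 1]
j=0: u_0=59/720 ∈ [0, 3/31) → index 0
j=1: u_1=119/720 ∈ [3/31, 11/62) → index 1
j=2: u_2=179/720 ∈ [11/62, 9/31) → index 2
j=3: u_3=239/720 ∈ [9/31, 23/62) → index 3
j=4: u_4=299/720 ∈ [23/62, 16/31) → index 4
j=5: u_5=359/720 ∈ [23/62, 16/31) → index 4
j=6: u_6=419/720 ∈ [16/31, 37/62) → index 5
j=7: u_7=479/720 ∈ [37/62, 23/31) → index 7
j=8: u_8=539/720 ∈ [23/31, 53/62) → index 8
j=9: u_9=599/720 ∈ [23/31, 53/62) → index 8
j=10: u_10=659/720 ∈ [55/62, 30/31) → index 10
j=11: u_11=719/720 ∈ [30/31, 1) → index 11

0 1 2 3 4 4 5 7 8 8 10 11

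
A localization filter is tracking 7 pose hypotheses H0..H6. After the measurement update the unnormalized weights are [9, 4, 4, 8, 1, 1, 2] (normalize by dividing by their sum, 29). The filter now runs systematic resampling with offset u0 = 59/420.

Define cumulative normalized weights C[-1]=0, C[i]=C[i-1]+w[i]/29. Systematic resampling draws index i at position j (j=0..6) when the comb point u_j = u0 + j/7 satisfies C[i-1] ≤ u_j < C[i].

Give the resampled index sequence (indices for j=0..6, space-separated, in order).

0 0 1 2 3 3 6

C = [9/29, 13/29, 17/29, 25/29, 26/29, 27/29, 1]
j=0: u_0=59/420 ∈ [0, 9/29) → index 0
j=1: u_1=17/60 ∈ [0, 9/29) → index 0
j=2: u_2=179/420 ∈ [9/29, 13/29) → index 1
j=3: u_3=239/420 ∈ [13/29, 17/29) → index 2
j=4: u_4=299/420 ∈ [17/29, 25/29) → index 3
j=5: u_5=359/420 ∈ [17/29, 25/29) → index 3
j=6: u_6=419/420 ∈ [27/29, 1) → index 6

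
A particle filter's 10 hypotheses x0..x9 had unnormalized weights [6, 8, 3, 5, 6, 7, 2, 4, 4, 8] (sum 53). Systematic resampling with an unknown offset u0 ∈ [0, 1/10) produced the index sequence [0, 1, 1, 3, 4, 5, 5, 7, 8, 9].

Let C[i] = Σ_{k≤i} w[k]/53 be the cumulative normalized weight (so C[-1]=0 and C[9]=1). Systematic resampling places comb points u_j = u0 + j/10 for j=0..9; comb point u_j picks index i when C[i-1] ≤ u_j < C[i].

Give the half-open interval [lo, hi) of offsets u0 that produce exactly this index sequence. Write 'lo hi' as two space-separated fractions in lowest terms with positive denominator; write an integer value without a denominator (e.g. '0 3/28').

3/106 13/265

C = [6/53, 14/53, 17/53, 22/53, 28/53, 35/53, 37/53, 41/53, 45/53, 1]
j=0 picked index 0: u0 ∈ [0, 6/53)
j=1 picked index 1: u0 ∈ [7/530, 87/530)
j=2 picked index 1: u0 ∈ [-23/265, 17/265)
j=3 picked index 3: u0 ∈ [11/530, 61/530)
j=4 picked index 4: u0 ∈ [4/265, 34/265)
j=5 picked index 5: u0 ∈ [3/106, 17/106)
j=6 picked index 5: u0 ∈ [-19/265, 16/265)
j=7 picked index 7: u0 ∈ [-1/530, 39/530)
j=8 picked index 8: u0 ∈ [-7/265, 13/265)
j=9 picked index 9: u0 ∈ [-27/530, 1/10)
intersection: [3/106, 13/265)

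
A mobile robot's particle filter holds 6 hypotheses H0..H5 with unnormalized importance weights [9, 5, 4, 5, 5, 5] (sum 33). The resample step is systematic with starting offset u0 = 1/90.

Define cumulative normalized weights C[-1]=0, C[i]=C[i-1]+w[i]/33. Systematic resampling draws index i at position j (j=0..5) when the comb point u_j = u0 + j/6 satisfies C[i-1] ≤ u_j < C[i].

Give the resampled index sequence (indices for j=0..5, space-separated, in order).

C = [3/11, 14/33, 6/11, 23/33, 28/33, 1]
j=0: u_0=1/90 ∈ [0, 3/11) → index 0
j=1: u_1=8/45 ∈ [0, 3/11) → index 0
j=2: u_2=31/90 ∈ [3/11, 14/33) → index 1
j=3: u_3=23/45 ∈ [14/33, 6/11) → index 2
j=4: u_4=61/90 ∈ [6/11, 23/33) → index 3
j=5: u_5=38/45 ∈ [23/33, 28/33) → index 4

0 0 1 2 3 4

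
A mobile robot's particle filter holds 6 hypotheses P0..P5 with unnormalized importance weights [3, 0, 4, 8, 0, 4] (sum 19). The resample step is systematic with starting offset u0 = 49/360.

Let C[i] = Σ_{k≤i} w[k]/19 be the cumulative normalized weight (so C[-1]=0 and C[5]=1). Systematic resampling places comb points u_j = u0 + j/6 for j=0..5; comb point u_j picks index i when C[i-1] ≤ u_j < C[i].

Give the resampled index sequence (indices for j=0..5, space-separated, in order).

C = [3/19, 3/19, 7/19, 15/19, 15/19, 1]
j=0: u_0=49/360 ∈ [0, 3/19) → index 0
j=1: u_1=109/360 ∈ [3/19, 7/19) → index 2
j=2: u_2=169/360 ∈ [7/19, 15/19) → index 3
j=3: u_3=229/360 ∈ [7/19, 15/19) → index 3
j=4: u_4=289/360 ∈ [15/19, 1) → index 5
j=5: u_5=349/360 ∈ [15/19, 1) → index 5

0 2 3 3 5 5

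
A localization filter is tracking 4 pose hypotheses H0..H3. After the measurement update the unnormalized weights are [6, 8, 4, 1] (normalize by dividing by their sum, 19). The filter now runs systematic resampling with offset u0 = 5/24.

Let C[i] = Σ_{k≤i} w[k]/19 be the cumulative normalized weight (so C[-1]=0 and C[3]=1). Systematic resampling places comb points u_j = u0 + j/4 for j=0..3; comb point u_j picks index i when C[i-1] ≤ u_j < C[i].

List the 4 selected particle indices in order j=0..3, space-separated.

0 1 1 3

C = [6/19, 14/19, 18/19, 1]
j=0: u_0=5/24 ∈ [0, 6/19) → index 0
j=1: u_1=11/24 ∈ [6/19, 14/19) → index 1
j=2: u_2=17/24 ∈ [6/19, 14/19) → index 1
j=3: u_3=23/24 ∈ [18/19, 1) → index 3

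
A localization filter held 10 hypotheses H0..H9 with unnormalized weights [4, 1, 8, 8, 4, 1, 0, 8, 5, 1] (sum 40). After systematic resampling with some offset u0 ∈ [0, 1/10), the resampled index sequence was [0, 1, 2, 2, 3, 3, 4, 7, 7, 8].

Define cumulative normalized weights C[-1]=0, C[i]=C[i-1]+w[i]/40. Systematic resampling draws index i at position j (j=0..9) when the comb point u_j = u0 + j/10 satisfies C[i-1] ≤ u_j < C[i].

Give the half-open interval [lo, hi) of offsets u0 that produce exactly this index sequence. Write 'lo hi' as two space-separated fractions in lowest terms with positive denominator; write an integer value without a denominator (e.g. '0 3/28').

C = [1/10, 1/8, 13/40, 21/40, 5/8, 13/20, 13/20, 17/20, 39/40, 1]
j=0 picked index 0: u0 ∈ [0, 1/10)
j=1 picked index 1: u0 ∈ [0, 1/40)
j=2 picked index 2: u0 ∈ [-3/40, 1/8)
j=3 picked index 2: u0 ∈ [-7/40, 1/40)
j=4 picked index 3: u0 ∈ [-3/40, 1/8)
j=5 picked index 3: u0 ∈ [-7/40, 1/40)
j=6 picked index 4: u0 ∈ [-3/40, 1/40)
j=7 picked index 7: u0 ∈ [-1/20, 3/20)
j=8 picked index 7: u0 ∈ [-3/20, 1/20)
j=9 picked index 8: u0 ∈ [-1/20, 3/40)
intersection: [0, 1/40)

0 1/40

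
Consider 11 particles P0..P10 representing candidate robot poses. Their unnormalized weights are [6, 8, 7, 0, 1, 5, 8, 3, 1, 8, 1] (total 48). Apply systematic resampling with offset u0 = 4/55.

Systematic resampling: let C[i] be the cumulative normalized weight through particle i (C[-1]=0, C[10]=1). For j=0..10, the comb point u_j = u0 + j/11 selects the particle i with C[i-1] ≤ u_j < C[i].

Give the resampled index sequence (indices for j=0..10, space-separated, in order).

0 1 1 2 2 5 6 6 8 9 10

C = [1/8, 7/24, 7/16, 7/16, 11/24, 9/16, 35/48, 19/24, 13/16, 47/48, 1]
j=0: u_0=4/55 ∈ [0, 1/8) → index 0
j=1: u_1=9/55 ∈ [1/8, 7/24) → index 1
j=2: u_2=14/55 ∈ [1/8, 7/24) → index 1
j=3: u_3=19/55 ∈ [7/24, 7/16) → index 2
j=4: u_4=24/55 ∈ [7/24, 7/16) → index 2
j=5: u_5=29/55 ∈ [11/24, 9/16) → index 5
j=6: u_6=34/55 ∈ [9/16, 35/48) → index 6
j=7: u_7=39/55 ∈ [9/16, 35/48) → index 6
j=8: u_8=4/5 ∈ [19/24, 13/16) → index 8
j=9: u_9=49/55 ∈ [13/16, 47/48) → index 9
j=10: u_10=54/55 ∈ [47/48, 1) → index 10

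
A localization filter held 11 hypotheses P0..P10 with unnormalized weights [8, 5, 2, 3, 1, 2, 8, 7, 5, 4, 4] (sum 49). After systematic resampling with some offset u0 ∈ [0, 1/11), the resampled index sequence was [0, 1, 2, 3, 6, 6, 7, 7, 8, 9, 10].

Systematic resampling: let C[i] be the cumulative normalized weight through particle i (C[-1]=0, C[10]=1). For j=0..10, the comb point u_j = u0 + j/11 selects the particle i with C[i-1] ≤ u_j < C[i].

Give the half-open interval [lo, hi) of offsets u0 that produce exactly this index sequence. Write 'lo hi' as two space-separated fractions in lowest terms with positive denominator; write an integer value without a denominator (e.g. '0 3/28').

C = [8/49, 13/49, 15/49, 18/49, 19/49, 3/7, 29/49, 36/49, 41/49, 45/49, 1]
j=0 picked index 0: u0 ∈ [0, 8/49)
j=1 picked index 1: u0 ∈ [39/539, 94/539)
j=2 picked index 2: u0 ∈ [45/539, 67/539)
j=3 picked index 3: u0 ∈ [18/539, 51/539)
j=4 picked index 6: u0 ∈ [5/77, 123/539)
j=5 picked index 6: u0 ∈ [-2/77, 74/539)
j=6 picked index 7: u0 ∈ [25/539, 102/539)
j=7 picked index 7: u0 ∈ [-24/539, 53/539)
j=8 picked index 8: u0 ∈ [4/539, 59/539)
j=9 picked index 9: u0 ∈ [10/539, 54/539)
j=10 picked index 10: u0 ∈ [5/539, 1/11)
intersection: [45/539, 1/11)

45/539 1/11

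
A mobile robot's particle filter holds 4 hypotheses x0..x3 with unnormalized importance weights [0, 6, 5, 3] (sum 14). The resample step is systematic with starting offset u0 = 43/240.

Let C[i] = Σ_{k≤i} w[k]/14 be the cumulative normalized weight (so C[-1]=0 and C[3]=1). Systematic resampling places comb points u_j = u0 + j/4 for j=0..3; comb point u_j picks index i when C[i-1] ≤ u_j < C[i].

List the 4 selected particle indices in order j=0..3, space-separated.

1 2 2 3

C = [0, 3/7, 11/14, 1]
j=0: u_0=43/240 ∈ [0, 3/7) → index 1
j=1: u_1=103/240 ∈ [3/7, 11/14) → index 2
j=2: u_2=163/240 ∈ [3/7, 11/14) → index 2
j=3: u_3=223/240 ∈ [11/14, 1) → index 3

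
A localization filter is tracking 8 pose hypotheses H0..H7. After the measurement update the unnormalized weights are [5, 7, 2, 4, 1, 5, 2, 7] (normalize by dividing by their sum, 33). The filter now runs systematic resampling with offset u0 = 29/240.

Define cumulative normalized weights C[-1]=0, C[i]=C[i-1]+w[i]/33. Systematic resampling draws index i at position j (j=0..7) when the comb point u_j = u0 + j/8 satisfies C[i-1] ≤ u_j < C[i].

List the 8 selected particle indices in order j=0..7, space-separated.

C = [5/33, 4/11, 14/33, 6/11, 19/33, 8/11, 26/33, 1]
j=0: u_0=29/240 ∈ [0, 5/33) → index 0
j=1: u_1=59/240 ∈ [5/33, 4/11) → index 1
j=2: u_2=89/240 ∈ [4/11, 14/33) → index 2
j=3: u_3=119/240 ∈ [14/33, 6/11) → index 3
j=4: u_4=149/240 ∈ [19/33, 8/11) → index 5
j=5: u_5=179/240 ∈ [8/11, 26/33) → index 6
j=6: u_6=209/240 ∈ [26/33, 1) → index 7
j=7: u_7=239/240 ∈ [26/33, 1) → index 7

0 1 2 3 5 6 7 7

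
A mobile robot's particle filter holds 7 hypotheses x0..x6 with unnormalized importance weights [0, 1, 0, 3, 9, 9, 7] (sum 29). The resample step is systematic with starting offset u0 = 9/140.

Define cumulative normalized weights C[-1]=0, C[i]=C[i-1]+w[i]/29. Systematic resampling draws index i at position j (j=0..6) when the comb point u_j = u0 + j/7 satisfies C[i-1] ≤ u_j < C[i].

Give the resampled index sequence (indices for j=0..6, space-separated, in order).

C = [0, 1/29, 1/29, 4/29, 13/29, 22/29, 1]
j=0: u_0=9/140 ∈ [1/29, 4/29) → index 3
j=1: u_1=29/140 ∈ [4/29, 13/29) → index 4
j=2: u_2=7/20 ∈ [4/29, 13/29) → index 4
j=3: u_3=69/140 ∈ [13/29, 22/29) → index 5
j=4: u_4=89/140 ∈ [13/29, 22/29) → index 5
j=5: u_5=109/140 ∈ [22/29, 1) → index 6
j=6: u_6=129/140 ∈ [22/29, 1) → index 6

3 4 4 5 5 6 6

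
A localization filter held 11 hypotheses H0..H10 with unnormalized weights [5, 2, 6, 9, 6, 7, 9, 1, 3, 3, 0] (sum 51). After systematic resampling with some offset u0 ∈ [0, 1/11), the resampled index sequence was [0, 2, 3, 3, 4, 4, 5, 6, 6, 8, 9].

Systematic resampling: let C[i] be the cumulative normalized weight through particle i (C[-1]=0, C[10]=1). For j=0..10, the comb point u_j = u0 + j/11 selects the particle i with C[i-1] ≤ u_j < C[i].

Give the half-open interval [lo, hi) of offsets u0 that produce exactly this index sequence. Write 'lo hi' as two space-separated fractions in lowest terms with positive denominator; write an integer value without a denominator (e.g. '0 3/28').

41/561 1/11

C = [5/51, 7/51, 13/51, 22/51, 28/51, 35/51, 44/51, 15/17, 16/17, 1, 1]
j=0 picked index 0: u0 ∈ [0, 5/51)
j=1 picked index 2: u0 ∈ [26/561, 92/561)
j=2 picked index 3: u0 ∈ [41/561, 140/561)
j=3 picked index 3: u0 ∈ [-10/561, 89/561)
j=4 picked index 4: u0 ∈ [38/561, 104/561)
j=5 picked index 4: u0 ∈ [-13/561, 53/561)
j=6 picked index 5: u0 ∈ [2/561, 79/561)
j=7 picked index 6: u0 ∈ [28/561, 127/561)
j=8 picked index 6: u0 ∈ [-23/561, 76/561)
j=9 picked index 8: u0 ∈ [12/187, 23/187)
j=10 picked index 9: u0 ∈ [6/187, 1/11)
intersection: [41/561, 1/11)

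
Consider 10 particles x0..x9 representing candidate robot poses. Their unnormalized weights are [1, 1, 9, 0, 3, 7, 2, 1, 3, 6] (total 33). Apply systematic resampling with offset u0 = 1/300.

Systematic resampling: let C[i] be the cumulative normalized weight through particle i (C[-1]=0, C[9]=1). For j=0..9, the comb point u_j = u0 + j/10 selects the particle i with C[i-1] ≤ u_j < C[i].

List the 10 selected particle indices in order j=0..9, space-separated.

C = [1/33, 2/33, 1/3, 1/3, 14/33, 7/11, 23/33, 8/11, 9/11, 1]
j=0: u_0=1/300 ∈ [0, 1/33) → index 0
j=1: u_1=31/300 ∈ [2/33, 1/3) → index 2
j=2: u_2=61/300 ∈ [2/33, 1/3) → index 2
j=3: u_3=91/300 ∈ [2/33, 1/3) → index 2
j=4: u_4=121/300 ∈ [1/3, 14/33) → index 4
j=5: u_5=151/300 ∈ [14/33, 7/11) → index 5
j=6: u_6=181/300 ∈ [14/33, 7/11) → index 5
j=7: u_7=211/300 ∈ [23/33, 8/11) → index 7
j=8: u_8=241/300 ∈ [8/11, 9/11) → index 8
j=9: u_9=271/300 ∈ [9/11, 1) → index 9

0 2 2 2 4 5 5 7 8 9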